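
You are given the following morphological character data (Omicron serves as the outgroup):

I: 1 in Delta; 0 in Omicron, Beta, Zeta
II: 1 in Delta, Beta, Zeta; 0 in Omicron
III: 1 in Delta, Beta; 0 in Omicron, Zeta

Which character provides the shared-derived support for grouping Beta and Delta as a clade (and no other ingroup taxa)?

The outgroup has state '0' for every character, so '1' is the derived state throughout.
I: derived state '1' in Delta only — an autapomorphy, so it tells us nothing about relationships among taxa.
II (derived state '1') is shared by all ingroup taxa — unites the whole ingroup.
III (derived state '1') is shared by Beta and Delta — a synapomorphy uniting that clade.
Most parsimonious ingroup topology: ((Delta,Beta),Zeta).
The clade {Beta, Delta} is supported by III: its derived state '1' occurs in exactly those taxa and in no other taxon (including the outgroup).

III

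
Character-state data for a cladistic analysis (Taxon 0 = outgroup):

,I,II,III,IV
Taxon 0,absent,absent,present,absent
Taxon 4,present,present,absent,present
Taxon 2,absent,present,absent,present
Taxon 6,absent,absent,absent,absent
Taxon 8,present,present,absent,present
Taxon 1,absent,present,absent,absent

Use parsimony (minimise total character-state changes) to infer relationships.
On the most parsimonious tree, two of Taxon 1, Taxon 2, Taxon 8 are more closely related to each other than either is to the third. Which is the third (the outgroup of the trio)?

Character polarity is set by the outgroup: the derived state is whichever differs from the outgroup's state, so for III the derived state is 'absent', and for the remaining characters it is 'present'.
Only Taxon 4 and Taxon 8 show the derived state 'present' for I, supporting them as a clade.
Only Taxon 1, Taxon 2, Taxon 4, and Taxon 8 show the derived state 'present' for II, supporting them as a clade.
All ingroup taxa share the derived state 'absent' for III; it defines the ingroup but does not resolve relationships within it.
IV (derived state 'present') is shared by Taxon 2, Taxon 4, and Taxon 8 — a synapomorphy uniting that clade.
Most parsimonious ingroup topology: ((Taxon 1,((Taxon 4,Taxon 8),Taxon 2)),Taxon 6).
Taxon 2 and Taxon 8 share a more recent common ancestor with each other than either does with Taxon 1, so Taxon 1 is the least closely related of the three.

Taxon 1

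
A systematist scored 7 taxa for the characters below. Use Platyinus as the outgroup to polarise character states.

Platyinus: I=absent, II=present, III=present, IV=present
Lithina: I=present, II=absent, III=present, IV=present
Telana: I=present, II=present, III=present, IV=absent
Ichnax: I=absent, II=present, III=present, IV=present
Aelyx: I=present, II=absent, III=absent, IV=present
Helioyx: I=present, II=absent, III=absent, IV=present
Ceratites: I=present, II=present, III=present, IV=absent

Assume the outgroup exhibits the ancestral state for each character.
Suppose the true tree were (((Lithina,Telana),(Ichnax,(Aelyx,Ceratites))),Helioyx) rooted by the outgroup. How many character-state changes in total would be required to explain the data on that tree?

9

Map each character onto (((Lithina,Telana),(Ichnax,(Aelyx,Ceratites))),Helioyx) (rooted by Platyinus) and count the minimum state changes it requires (Fitch parsimony):
I: 2; II: 3; III: 2; IV: 2.
Total tree length = 9.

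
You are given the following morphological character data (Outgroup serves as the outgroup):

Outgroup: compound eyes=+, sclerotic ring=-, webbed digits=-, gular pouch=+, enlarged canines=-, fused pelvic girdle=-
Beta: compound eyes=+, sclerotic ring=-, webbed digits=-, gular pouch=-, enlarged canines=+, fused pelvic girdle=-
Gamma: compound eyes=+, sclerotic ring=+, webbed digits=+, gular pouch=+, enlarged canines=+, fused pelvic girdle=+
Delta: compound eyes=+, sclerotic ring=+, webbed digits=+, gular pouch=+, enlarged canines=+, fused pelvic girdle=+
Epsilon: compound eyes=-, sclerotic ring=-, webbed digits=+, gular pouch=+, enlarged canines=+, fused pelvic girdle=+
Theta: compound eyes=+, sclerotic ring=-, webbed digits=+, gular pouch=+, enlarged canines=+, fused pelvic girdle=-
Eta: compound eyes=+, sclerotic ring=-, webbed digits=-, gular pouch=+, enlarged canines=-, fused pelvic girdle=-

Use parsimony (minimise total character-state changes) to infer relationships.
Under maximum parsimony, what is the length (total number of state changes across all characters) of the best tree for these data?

Character polarity is set by the outgroup: the derived state is whichever differs from the outgroup's state, so for compound eyes, gular pouch the derived state is '-', and for the remaining characters it is '+'.
compound eyes: derived state '-' in Epsilon only — an autapomorphy, so it tells us nothing about relationships among taxa.
sclerotic ring: derived state '+' in Delta and Gamma only — synapomorphy for {Delta, Gamma}.
webbed digits (derived state '+') is shared by Delta, Epsilon, Gamma, and Theta — a synapomorphy uniting that clade.
gular pouch (derived state '-') is unique to Beta (autapomorphy; uninformative for grouping).
enlarged canines: derived state '+' in Beta, Delta, Epsilon, Gamma, and Theta only — synapomorphy for {Beta, Delta, Epsilon, Gamma, Theta}.
fused pelvic girdle: derived state '+' in Delta, Epsilon, and Gamma only — synapomorphy for {Delta, Epsilon, Gamma}.
Most parsimonious ingroup topology: ((Beta,(((Gamma,Delta),Epsilon),Theta)),Eta).
Changes per character on this tree: compound eyes: 1; sclerotic ring: 1; webbed digits: 1; gular pouch: 1; enlarged canines: 1; fused pelvic girdle: 1.
Total = 6.

6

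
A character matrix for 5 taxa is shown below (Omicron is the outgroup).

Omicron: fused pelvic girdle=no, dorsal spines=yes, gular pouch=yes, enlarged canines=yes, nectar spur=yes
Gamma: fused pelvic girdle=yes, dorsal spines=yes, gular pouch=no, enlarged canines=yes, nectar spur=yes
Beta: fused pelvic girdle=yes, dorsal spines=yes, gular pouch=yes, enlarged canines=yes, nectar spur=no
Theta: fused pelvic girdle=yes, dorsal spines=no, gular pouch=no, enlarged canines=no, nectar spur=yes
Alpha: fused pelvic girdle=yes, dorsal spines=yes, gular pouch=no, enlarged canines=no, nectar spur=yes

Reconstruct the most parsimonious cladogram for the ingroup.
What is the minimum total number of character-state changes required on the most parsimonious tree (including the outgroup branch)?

Character polarity is set by the outgroup: the derived state is whichever differs from the outgroup's state, so for dorsal spines, gular pouch, enlarged canines, nectar spur the derived state is 'no', and for the remaining characters it is 'yes'.
fused pelvic girdle (derived state 'yes') is shared by all ingroup taxa — unites the whole ingroup.
dorsal spines: derived state 'no' in Theta only — an autapomorphy, so it tells us nothing about relationships among taxa.
gular pouch: derived state 'no' in Alpha, Gamma, and Theta only — synapomorphy for {Alpha, Gamma, Theta}.
enlarged canines: derived state 'no' in Alpha and Theta only — synapomorphy for {Alpha, Theta}.
nectar spur (derived state 'no') is unique to Beta (autapomorphy; uninformative for grouping).
Most parsimonious ingroup topology: ((Gamma,(Theta,Alpha)),Beta).
Changes per character on this tree: fused pelvic girdle: 1; dorsal spines: 1; gular pouch: 1; enlarged canines: 1; nectar spur: 1.
Total = 5.

5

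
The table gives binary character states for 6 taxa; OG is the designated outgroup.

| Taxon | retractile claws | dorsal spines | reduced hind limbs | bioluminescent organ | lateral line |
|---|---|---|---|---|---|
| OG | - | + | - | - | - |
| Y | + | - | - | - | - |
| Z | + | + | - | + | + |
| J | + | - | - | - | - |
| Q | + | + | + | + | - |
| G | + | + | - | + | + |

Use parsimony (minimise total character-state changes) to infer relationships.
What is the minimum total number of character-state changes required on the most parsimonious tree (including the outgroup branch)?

5

Character polarity is set by the outgroup: the derived state is whichever differs from the outgroup's state, so for dorsal spines the derived state is '-', and for the remaining characters it is '+'.
All ingroup taxa share the derived state '+' for retractile claws; it defines the ingroup but does not resolve relationships within it.
dorsal spines: derived state '-' in J and Y only — synapomorphy for {J, Y}.
reduced hind limbs (derived state '+') is unique to Q (autapomorphy; uninformative for grouping).
Only G, Q, and Z show the derived state '+' for bioluminescent organ, supporting them as a clade.
Only G and Z show the derived state '+' for lateral line, supporting them as a clade.
Most parsimonious ingroup topology: ((Y,J),((Z,G),Q)).
Changes per character on this tree: retractile claws: 1; dorsal spines: 1; reduced hind limbs: 1; bioluminescent organ: 1; lateral line: 1.
Total = 5.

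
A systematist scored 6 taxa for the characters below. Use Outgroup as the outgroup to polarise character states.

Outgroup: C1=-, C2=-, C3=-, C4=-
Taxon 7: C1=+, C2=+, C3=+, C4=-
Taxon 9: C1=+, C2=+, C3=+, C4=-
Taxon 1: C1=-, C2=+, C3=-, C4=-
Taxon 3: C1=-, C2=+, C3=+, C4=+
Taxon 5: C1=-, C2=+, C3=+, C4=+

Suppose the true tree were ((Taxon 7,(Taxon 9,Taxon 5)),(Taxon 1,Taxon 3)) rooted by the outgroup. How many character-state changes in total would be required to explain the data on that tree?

7

Map each character onto ((Taxon 7,(Taxon 9,Taxon 5)),(Taxon 1,Taxon 3)) (rooted by Outgroup) and count the minimum state changes it requires (Fitch parsimony):
C1: 2; C2: 1; C3: 2; C4: 2.
Total tree length = 7.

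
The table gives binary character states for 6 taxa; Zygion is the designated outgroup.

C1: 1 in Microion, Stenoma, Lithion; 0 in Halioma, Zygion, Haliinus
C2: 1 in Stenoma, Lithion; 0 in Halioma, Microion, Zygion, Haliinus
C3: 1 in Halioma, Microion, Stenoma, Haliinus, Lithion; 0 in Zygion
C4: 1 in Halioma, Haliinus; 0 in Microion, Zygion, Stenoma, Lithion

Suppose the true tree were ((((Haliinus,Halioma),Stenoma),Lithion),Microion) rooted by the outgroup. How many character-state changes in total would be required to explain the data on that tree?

6

Map each character onto ((((Haliinus,Halioma),Stenoma),Lithion),Microion) (rooted by Zygion) and count the minimum state changes it requires (Fitch parsimony):
C1: 2; C2: 2; C3: 1; C4: 1.
Total tree length = 6.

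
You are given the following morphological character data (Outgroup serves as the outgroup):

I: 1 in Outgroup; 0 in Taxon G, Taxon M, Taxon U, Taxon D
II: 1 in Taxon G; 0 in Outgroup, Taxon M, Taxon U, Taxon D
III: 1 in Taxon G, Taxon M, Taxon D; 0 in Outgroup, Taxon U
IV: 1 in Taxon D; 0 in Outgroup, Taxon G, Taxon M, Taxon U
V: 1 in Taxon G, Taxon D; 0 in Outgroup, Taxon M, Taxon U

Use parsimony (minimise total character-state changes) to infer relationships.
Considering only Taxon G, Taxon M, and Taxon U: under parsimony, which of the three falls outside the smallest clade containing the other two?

Taxon U

Character polarity is set by the outgroup: the derived state is whichever differs from the outgroup's state, so for I the derived state is '0', and for the remaining characters it is '1'.
All ingroup taxa share the derived state '0' for I; it defines the ingroup but does not resolve relationships within it.
II: derived state '1' in Taxon G only — an autapomorphy, so it tells us nothing about relationships among taxa.
III: derived state '1' in Taxon D, Taxon G, and Taxon M only — synapomorphy for {Taxon D, Taxon G, Taxon M}.
IV (derived state '1') is unique to Taxon D (autapomorphy; uninformative for grouping).
V: derived state '1' in Taxon D and Taxon G only — synapomorphy for {Taxon D, Taxon G}.
Most parsimonious ingroup topology: (((Taxon G,Taxon D),Taxon M),Taxon U).
Taxon M and Taxon G share a more recent common ancestor with each other than either does with Taxon U, so Taxon U is the least closely related of the three.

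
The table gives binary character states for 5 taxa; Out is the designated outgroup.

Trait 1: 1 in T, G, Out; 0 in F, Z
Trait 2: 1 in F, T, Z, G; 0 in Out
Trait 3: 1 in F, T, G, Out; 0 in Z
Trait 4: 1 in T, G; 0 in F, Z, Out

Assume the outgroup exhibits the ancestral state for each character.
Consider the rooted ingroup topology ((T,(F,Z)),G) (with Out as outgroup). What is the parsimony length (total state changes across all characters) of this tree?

5

Map each character onto ((T,(F,Z)),G) (rooted by Out) and count the minimum state changes it requires (Fitch parsimony):
Trait 1: 1; Trait 2: 1; Trait 3: 1; Trait 4: 2.
Total tree length = 5.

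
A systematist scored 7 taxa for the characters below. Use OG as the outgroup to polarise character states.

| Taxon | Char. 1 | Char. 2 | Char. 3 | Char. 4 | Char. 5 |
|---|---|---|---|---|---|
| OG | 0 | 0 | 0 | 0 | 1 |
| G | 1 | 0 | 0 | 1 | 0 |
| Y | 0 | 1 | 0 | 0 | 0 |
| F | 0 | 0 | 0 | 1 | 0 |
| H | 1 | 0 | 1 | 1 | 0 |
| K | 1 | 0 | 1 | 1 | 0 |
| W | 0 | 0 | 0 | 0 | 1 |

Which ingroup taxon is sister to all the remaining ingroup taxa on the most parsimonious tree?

W

Character polarity is set by the outgroup: the derived state is whichever differs from the outgroup's state, so for Char. 5 the derived state is '0', and for the remaining characters it is '1'.
Char. 1: derived state '1' in G, H, and K only — synapomorphy for {G, H, K}.
Char. 2: derived state '1' in Y only — an autapomorphy, so it tells us nothing about relationships among taxa.
Char. 3 (derived state '1') is shared by H and K — a synapomorphy uniting that clade.
Char. 4 (derived state '1') is shared by F, G, H, and K — a synapomorphy uniting that clade.
Char. 5 (derived state '0') is shared by F, G, H, K, and Y — a synapomorphy uniting that clade.
Most parsimonious ingroup topology: ((((G,(H,K)),F),Y),W).
W is sister to the clade containing all other ingroup taxa, so it is the earliest-diverging (most basal) ingroup lineage.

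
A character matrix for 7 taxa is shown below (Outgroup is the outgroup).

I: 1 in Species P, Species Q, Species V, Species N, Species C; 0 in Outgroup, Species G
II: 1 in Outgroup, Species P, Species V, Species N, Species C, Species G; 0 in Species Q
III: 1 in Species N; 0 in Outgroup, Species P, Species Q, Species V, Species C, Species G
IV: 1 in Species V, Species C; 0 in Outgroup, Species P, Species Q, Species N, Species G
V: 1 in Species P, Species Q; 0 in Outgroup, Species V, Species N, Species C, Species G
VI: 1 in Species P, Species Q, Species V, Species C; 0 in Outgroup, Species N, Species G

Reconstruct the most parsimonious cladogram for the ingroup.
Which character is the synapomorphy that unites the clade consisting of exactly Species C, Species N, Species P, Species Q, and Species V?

Character polarity is set by the outgroup: the derived state is whichever differs from the outgroup's state, so for II the derived state is '0', and for the remaining characters it is '1'.
I (derived state '1') is shared by Species C, Species N, Species P, Species Q, and Species V — a synapomorphy uniting that clade.
II (derived state '0') is unique to Species Q (autapomorphy; uninformative for grouping).
III: derived state '1' in Species N only — an autapomorphy, so it tells us nothing about relationships among taxa.
Only Species C and Species V show the derived state '1' for IV, supporting them as a clade.
V: derived state '1' in Species P and Species Q only — synapomorphy for {Species P, Species Q}.
VI (derived state '1') is shared by Species C, Species P, Species Q, and Species V — a synapomorphy uniting that clade.
Most parsimonious ingroup topology: ((((Species P,Species Q),(Species V,Species C)),Species N),Species G).
The clade {Species C, Species N, Species P, Species Q, Species V} is supported by I: its derived state '1' occurs in exactly those taxa and in no other taxon (including the outgroup).

I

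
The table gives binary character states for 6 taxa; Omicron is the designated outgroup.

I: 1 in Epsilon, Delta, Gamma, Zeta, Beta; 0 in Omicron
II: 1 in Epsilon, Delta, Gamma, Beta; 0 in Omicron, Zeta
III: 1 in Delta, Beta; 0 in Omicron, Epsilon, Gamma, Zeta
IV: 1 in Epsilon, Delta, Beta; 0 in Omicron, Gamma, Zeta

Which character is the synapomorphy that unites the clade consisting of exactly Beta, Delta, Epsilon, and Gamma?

II

The outgroup has state '0' for every character, so '1' is the derived state throughout.
I (derived state '1') is shared by all ingroup taxa — unites the whole ingroup.
II: derived state '1' in Beta, Delta, Epsilon, and Gamma only — synapomorphy for {Beta, Delta, Epsilon, Gamma}.
Only Beta and Delta show the derived state '1' for III, supporting them as a clade.
Only Beta, Delta, and Epsilon show the derived state '1' for IV, supporting them as a clade.
Most parsimonious ingroup topology: (((Epsilon,(Delta,Beta)),Gamma),Zeta).
The clade {Beta, Delta, Epsilon, Gamma} is supported by II: its derived state '1' occurs in exactly those taxa and in no other taxon (including the outgroup).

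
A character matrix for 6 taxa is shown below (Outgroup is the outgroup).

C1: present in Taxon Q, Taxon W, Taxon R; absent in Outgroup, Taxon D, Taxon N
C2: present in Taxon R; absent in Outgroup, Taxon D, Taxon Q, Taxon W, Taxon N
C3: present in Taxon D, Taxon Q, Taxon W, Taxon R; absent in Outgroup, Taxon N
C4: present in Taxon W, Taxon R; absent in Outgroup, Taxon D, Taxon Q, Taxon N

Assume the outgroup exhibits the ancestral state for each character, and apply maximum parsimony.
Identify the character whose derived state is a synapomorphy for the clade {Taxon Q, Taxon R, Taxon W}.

C1

The outgroup has state 'absent' for every character, so 'present' is the derived state throughout.
C1: derived state 'present' in Taxon Q, Taxon R, and Taxon W only — synapomorphy for {Taxon Q, Taxon R, Taxon W}.
C2: derived state 'present' in Taxon R only — an autapomorphy, so it tells us nothing about relationships among taxa.
C3: derived state 'present' in Taxon D, Taxon Q, Taxon R, and Taxon W only — synapomorphy for {Taxon D, Taxon Q, Taxon R, Taxon W}.
Only Taxon R and Taxon W show the derived state 'present' for C4, supporting them as a clade.
Most parsimonious ingroup topology: ((Taxon D,(Taxon Q,(Taxon W,Taxon R))),Taxon N).
The clade {Taxon Q, Taxon R, Taxon W} is supported by C1: its derived state 'present' occurs in exactly those taxa and in no other taxon (including the outgroup).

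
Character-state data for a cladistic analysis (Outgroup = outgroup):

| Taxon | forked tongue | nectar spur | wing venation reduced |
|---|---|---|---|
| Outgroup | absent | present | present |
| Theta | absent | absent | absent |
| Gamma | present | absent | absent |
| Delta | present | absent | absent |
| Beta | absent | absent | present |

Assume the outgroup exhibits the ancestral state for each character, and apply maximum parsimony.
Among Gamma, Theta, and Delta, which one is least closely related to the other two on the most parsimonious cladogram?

Theta

Character polarity is set by the outgroup: the derived state is whichever differs from the outgroup's state, so for nectar spur, wing venation reduced the derived state is 'absent', and for the remaining characters it is 'present'.
Only Delta and Gamma show the derived state 'present' for forked tongue, supporting them as a clade.
nectar spur (derived state 'absent') is shared by all ingroup taxa — unites the whole ingroup.
wing venation reduced: derived state 'absent' in Delta, Gamma, and Theta only — synapomorphy for {Delta, Gamma, Theta}.
Most parsimonious ingroup topology: ((Theta,(Gamma,Delta)),Beta).
Gamma and Delta share a more recent common ancestor with each other than either does with Theta, so Theta is the least closely related of the three.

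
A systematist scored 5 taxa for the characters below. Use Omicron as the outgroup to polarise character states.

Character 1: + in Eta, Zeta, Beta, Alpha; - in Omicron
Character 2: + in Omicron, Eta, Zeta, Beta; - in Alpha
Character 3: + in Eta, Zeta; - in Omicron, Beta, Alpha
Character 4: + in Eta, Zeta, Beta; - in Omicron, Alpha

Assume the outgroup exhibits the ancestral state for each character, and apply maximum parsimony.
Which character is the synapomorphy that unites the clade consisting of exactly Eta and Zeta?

Character 3

Character polarity is set by the outgroup: the derived state is whichever differs from the outgroup's state, so for Character 2 the derived state is '-', and for the remaining characters it is '+'.
All ingroup taxa share the derived state '+' for Character 1; it defines the ingroup but does not resolve relationships within it.
Character 2 (derived state '-') is unique to Alpha (autapomorphy; uninformative for grouping).
Character 3: derived state '+' in Eta and Zeta only — synapomorphy for {Eta, Zeta}.
Character 4: derived state '+' in Beta, Eta, and Zeta only — synapomorphy for {Beta, Eta, Zeta}.
Most parsimonious ingroup topology: (((Eta,Zeta),Beta),Alpha).
The clade {Eta, Zeta} is supported by Character 3: its derived state '+' occurs in exactly those taxa and in no other taxon (including the outgroup).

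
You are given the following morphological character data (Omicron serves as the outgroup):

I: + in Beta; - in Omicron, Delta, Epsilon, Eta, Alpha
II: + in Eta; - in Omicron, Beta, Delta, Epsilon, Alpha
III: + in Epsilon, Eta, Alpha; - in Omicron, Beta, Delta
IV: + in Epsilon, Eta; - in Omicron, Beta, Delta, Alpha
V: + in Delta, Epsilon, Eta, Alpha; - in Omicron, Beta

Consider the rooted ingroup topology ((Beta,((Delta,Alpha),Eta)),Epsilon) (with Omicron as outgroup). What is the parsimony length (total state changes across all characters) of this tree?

9

Map each character onto ((Beta,((Delta,Alpha),Eta)),Epsilon) (rooted by Omicron) and count the minimum state changes it requires (Fitch parsimony):
I: 1; II: 1; III: 3; IV: 2; V: 2.
Total tree length = 9.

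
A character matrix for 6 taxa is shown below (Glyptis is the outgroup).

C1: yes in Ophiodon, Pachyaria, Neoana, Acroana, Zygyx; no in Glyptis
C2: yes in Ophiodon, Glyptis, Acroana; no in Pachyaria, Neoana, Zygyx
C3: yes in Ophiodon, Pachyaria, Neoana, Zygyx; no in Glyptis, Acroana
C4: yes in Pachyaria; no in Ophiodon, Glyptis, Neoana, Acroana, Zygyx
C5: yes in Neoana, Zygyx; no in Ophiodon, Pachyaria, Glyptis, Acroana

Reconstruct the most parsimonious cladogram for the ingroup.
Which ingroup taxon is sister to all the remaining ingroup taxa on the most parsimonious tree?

Character polarity is set by the outgroup: the derived state is whichever differs from the outgroup's state, so for C2 the derived state is 'no', and for the remaining characters it is 'yes'.
All ingroup taxa share the derived state 'yes' for C1; it defines the ingroup but does not resolve relationships within it.
C2: derived state 'no' in Neoana, Pachyaria, and Zygyx only — synapomorphy for {Neoana, Pachyaria, Zygyx}.
Only Neoana, Ophiodon, Pachyaria, and Zygyx show the derived state 'yes' for C3, supporting them as a clade.
C4 (derived state 'yes') is unique to Pachyaria (autapomorphy; uninformative for grouping).
C5: derived state 'yes' in Neoana and Zygyx only — synapomorphy for {Neoana, Zygyx}.
Most parsimonious ingroup topology: ((((Neoana,Zygyx),Pachyaria),Ophiodon),Acroana).
Acroana is sister to the clade containing all other ingroup taxa, so it is the earliest-diverging (most basal) ingroup lineage.

Acroana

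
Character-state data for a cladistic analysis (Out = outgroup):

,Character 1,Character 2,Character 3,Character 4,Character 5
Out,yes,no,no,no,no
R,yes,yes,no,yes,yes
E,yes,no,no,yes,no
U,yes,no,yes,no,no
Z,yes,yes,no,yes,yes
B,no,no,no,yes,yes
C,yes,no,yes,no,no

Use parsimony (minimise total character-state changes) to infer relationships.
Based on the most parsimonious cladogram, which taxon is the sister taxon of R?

Character polarity is set by the outgroup: the derived state is whichever differs from the outgroup's state, so for Character 1 the derived state is 'no', and for the remaining characters it is 'yes'.
Character 1: derived state 'no' in B only — an autapomorphy, so it tells us nothing about relationships among taxa.
Only R and Z show the derived state 'yes' for Character 2, supporting them as a clade.
Only C and U show the derived state 'yes' for Character 3, supporting them as a clade.
Character 4: derived state 'yes' in B, E, R, and Z only — synapomorphy for {B, E, R, Z}.
Character 5 (derived state 'yes') is shared by B, R, and Z — a synapomorphy uniting that clade.
Most parsimonious ingroup topology: ((((R,Z),B),E),(U,C)).
R and Z form a cherry on this tree, so they are sister taxa.

Z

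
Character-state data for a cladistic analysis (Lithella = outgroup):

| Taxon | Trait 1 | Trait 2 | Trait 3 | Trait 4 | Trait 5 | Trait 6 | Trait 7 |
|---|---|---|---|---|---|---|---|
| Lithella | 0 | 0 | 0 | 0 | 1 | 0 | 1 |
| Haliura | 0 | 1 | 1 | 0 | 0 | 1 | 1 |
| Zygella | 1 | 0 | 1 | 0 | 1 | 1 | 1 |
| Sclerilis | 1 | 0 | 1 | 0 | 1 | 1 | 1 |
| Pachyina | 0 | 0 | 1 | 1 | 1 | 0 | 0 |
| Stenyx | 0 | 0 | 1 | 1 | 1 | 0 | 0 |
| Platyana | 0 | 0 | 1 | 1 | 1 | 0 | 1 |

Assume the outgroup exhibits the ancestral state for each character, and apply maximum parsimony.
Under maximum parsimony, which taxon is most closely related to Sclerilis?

Character polarity is set by the outgroup: the derived state is whichever differs from the outgroup's state, so for Trait 5, Trait 7 the derived state is '0', and for the remaining characters it is '1'.
Trait 1 (derived state '1') is shared by Sclerilis and Zygella — a synapomorphy uniting that clade.
Trait 2 (derived state '1') is unique to Haliura (autapomorphy; uninformative for grouping).
All ingroup taxa share the derived state '1' for Trait 3; it defines the ingroup but does not resolve relationships within it.
Trait 4: derived state '1' in Pachyina, Platyana, and Stenyx only — synapomorphy for {Pachyina, Platyana, Stenyx}.
Trait 5: derived state '0' in Haliura only — an autapomorphy, so it tells us nothing about relationships among taxa.
Trait 6: derived state '1' in Haliura, Sclerilis, and Zygella only — synapomorphy for {Haliura, Sclerilis, Zygella}.
Trait 7: derived state '0' in Pachyina and Stenyx only — synapomorphy for {Pachyina, Stenyx}.
Most parsimonious ingroup topology: ((Haliura,(Zygella,Sclerilis)),((Pachyina,Stenyx),Platyana)).
Sclerilis and Zygella form a cherry on this tree, so they are sister taxa.

Zygella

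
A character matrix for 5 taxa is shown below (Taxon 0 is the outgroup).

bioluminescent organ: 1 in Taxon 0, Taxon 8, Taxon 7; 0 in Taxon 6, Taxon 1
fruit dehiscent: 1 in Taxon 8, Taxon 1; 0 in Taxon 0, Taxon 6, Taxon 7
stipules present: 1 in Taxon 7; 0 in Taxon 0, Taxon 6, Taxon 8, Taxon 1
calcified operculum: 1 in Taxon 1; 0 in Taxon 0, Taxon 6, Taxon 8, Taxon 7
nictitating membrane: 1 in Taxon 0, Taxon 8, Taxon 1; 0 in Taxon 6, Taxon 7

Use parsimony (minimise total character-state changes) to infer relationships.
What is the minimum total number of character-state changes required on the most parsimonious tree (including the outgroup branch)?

6

Character polarity is set by the outgroup: the derived state is whichever differs from the outgroup's state, so for bioluminescent organ, nictitating membrane the derived state is '0', and for the remaining characters it is '1'.
bioluminescent organ (state '0') occurs in Taxon 1 and Taxon 6 but conflicts with the nesting implied by the other characters — most parsimoniously interpreted as homoplasy.
fruit dehiscent: derived state '1' in Taxon 1 and Taxon 8 only — synapomorphy for {Taxon 1, Taxon 8}.
stipules present: derived state '1' in Taxon 7 only — an autapomorphy, so it tells us nothing about relationships among taxa.
calcified operculum: derived state '1' in Taxon 1 only — an autapomorphy, so it tells us nothing about relationships among taxa.
Only Taxon 6 and Taxon 7 show the derived state '0' for nictitating membrane, supporting them as a clade.
Most parsimonious ingroup topology: ((Taxon 6,Taxon 7),(Taxon 8,Taxon 1)).
Changes per character on this tree: bioluminescent organ: 2; fruit dehiscent: 1; stipules present: 1; calcified operculum: 1; nictitating membrane: 1.
Total = 6.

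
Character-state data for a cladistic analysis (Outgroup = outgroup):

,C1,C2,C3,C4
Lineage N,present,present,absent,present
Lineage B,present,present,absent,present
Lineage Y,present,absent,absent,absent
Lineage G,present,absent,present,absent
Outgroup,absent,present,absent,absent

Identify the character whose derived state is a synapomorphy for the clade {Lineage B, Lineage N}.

C4

Character polarity is set by the outgroup: the derived state is whichever differs from the outgroup's state, so for C2 the derived state is 'absent', and for the remaining characters it is 'present'.
All ingroup taxa share the derived state 'present' for C1; it defines the ingroup but does not resolve relationships within it.
Only Lineage G and Lineage Y show the derived state 'absent' for C2, supporting them as a clade.
C3: derived state 'present' in Lineage G only — an autapomorphy, so it tells us nothing about relationships among taxa.
C4 (derived state 'present') is shared by Lineage B and Lineage N — a synapomorphy uniting that clade.
Most parsimonious ingroup topology: ((Lineage G,Lineage Y),(Lineage N,Lineage B)).
The clade {Lineage B, Lineage N} is supported by C4: its derived state 'present' occurs in exactly those taxa and in no other taxon (including the outgroup).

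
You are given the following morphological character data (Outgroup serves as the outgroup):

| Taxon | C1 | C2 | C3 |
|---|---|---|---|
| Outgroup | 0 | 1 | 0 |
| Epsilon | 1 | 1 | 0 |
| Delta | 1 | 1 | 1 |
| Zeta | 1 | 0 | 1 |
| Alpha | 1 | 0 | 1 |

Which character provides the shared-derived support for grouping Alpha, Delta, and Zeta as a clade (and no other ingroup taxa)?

Character polarity is set by the outgroup: the derived state is whichever differs from the outgroup's state, so for C2 the derived state is '0', and for the remaining characters it is '1'.
All ingroup taxa share the derived state '1' for C1; it defines the ingroup but does not resolve relationships within it.
C2: derived state '0' in Alpha and Zeta only — synapomorphy for {Alpha, Zeta}.
C3: derived state '1' in Alpha, Delta, and Zeta only — synapomorphy for {Alpha, Delta, Zeta}.
Most parsimonious ingroup topology: (Epsilon,(Delta,(Zeta,Alpha))).
The clade {Alpha, Delta, Zeta} is supported by C3: its derived state '1' occurs in exactly those taxa and in no other taxon (including the outgroup).

C3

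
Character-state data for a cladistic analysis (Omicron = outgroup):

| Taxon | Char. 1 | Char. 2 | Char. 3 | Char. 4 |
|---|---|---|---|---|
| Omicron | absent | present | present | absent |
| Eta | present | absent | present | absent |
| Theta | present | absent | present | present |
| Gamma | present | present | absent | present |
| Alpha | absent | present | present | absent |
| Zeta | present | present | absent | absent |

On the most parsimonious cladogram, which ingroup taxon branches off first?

Alpha

Character polarity is set by the outgroup: the derived state is whichever differs from the outgroup's state, so for Char. 2, Char. 3 the derived state is 'absent', and for the remaining characters it is 'present'.
Char. 1 (derived state 'present') is shared by Eta, Gamma, Theta, and Zeta — a synapomorphy uniting that clade.
Char. 2 (derived state 'absent') is shared by Eta and Theta — a synapomorphy uniting that clade.
Char. 3: derived state 'absent' in Gamma and Zeta only — synapomorphy for {Gamma, Zeta}.
Char. 4 groups Gamma and Theta, which is incompatible with the clades supported by the remaining characters; treating it as convergent (homoplasy) costs fewer steps than any alternative tree.
Most parsimonious ingroup topology: (((Eta,Theta),(Gamma,Zeta)),Alpha).
Alpha is sister to the clade containing all other ingroup taxa, so it is the earliest-diverging (most basal) ingroup lineage.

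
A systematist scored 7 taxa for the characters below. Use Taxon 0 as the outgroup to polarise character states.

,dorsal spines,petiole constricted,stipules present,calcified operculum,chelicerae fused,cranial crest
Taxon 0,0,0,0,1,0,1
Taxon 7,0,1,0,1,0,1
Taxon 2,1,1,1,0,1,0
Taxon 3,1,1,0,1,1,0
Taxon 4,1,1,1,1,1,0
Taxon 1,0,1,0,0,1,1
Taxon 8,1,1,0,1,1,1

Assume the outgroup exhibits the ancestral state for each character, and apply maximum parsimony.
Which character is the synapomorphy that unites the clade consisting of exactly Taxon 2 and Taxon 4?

Character polarity is set by the outgroup: the derived state is whichever differs from the outgroup's state, so for calcified operculum, cranial crest the derived state is '0', and for the remaining characters it is '1'.
Only Taxon 2, Taxon 3, Taxon 4, and Taxon 8 show the derived state '1' for dorsal spines, supporting them as a clade.
All ingroup taxa share the derived state '1' for petiole constricted; it defines the ingroup but does not resolve relationships within it.
stipules present: derived state '1' in Taxon 2 and Taxon 4 only — synapomorphy for {Taxon 2, Taxon 4}.
calcified operculum (state '0') occurs in Taxon 1 and Taxon 2 but conflicts with the nesting implied by the other characters — most parsimoniously interpreted as homoplasy.
chelicerae fused: derived state '1' in Taxon 1, Taxon 2, Taxon 3, Taxon 4, and Taxon 8 only — synapomorphy for {Taxon 1, Taxon 2, Taxon 3, Taxon 4, Taxon 8}.
cranial crest: derived state '0' in Taxon 2, Taxon 3, and Taxon 4 only — synapomorphy for {Taxon 2, Taxon 3, Taxon 4}.
Most parsimonious ingroup topology: (Taxon 7,((((Taxon 2,Taxon 4),Taxon 3),Taxon 8),Taxon 1)).
The clade {Taxon 2, Taxon 4} is supported by stipules present: its derived state '1' occurs in exactly those taxa and in no other taxon (including the outgroup).

stipules present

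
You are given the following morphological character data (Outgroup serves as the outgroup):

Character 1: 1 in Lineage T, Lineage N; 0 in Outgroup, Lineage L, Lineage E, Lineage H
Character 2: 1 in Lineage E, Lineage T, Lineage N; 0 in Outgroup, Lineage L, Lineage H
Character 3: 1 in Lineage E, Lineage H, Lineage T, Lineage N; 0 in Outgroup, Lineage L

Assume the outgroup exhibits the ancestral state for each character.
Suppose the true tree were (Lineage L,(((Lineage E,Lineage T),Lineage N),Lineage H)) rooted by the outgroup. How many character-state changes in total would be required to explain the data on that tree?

Map each character onto (Lineage L,(((Lineage E,Lineage T),Lineage N),Lineage H)) (rooted by Outgroup) and count the minimum state changes it requires (Fitch parsimony):
Character 1: 2; Character 2: 1; Character 3: 1.
Total tree length = 4.

4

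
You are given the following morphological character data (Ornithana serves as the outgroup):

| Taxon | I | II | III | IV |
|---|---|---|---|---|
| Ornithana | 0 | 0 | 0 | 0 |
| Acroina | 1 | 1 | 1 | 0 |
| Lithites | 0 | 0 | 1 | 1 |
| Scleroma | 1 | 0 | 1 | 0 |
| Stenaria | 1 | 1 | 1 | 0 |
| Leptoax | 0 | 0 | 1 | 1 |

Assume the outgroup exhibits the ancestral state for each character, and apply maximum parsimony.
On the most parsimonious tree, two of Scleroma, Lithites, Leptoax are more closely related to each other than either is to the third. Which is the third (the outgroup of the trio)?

The outgroup has state '0' for every character, so '1' is the derived state throughout.
I: derived state '1' in Acroina, Scleroma, and Stenaria only — synapomorphy for {Acroina, Scleroma, Stenaria}.
II: derived state '1' in Acroina and Stenaria only — synapomorphy for {Acroina, Stenaria}.
All ingroup taxa share the derived state '1' for III; it defines the ingroup but does not resolve relationships within it.
IV: derived state '1' in Leptoax and Lithites only — synapomorphy for {Leptoax, Lithites}.
Most parsimonious ingroup topology: (((Acroina,Stenaria),Scleroma),(Lithites,Leptoax)).
Lithites and Leptoax share a more recent common ancestor with each other than either does with Scleroma, so Scleroma is the least closely related of the three.

Scleroma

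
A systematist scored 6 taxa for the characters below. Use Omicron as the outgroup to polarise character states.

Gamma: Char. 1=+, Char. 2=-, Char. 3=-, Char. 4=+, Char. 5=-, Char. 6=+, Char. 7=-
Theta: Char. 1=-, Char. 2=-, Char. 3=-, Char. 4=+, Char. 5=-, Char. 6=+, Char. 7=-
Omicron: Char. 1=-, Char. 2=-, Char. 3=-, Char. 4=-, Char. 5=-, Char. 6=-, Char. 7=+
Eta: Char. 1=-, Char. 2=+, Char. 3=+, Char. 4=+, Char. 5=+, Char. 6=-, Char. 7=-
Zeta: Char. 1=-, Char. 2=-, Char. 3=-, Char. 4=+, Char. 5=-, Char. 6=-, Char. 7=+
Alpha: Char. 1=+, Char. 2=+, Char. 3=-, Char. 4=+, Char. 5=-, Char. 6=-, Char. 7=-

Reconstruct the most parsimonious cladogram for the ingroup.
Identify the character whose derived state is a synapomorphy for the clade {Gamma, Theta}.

Character polarity is set by the outgroup: the derived state is whichever differs from the outgroup's state, so for Char. 7 the derived state is '-', and for the remaining characters it is '+'.
Char. 1 groups Alpha and Gamma, which is incompatible with the clades supported by the remaining characters; treating it as convergent (homoplasy) costs fewer steps than any alternative tree.
Char. 2 (derived state '+') is shared by Alpha and Eta — a synapomorphy uniting that clade.
Char. 3 (derived state '+') is unique to Eta (autapomorphy; uninformative for grouping).
All ingroup taxa share the derived state '+' for Char. 4; it defines the ingroup but does not resolve relationships within it.
Char. 5 (derived state '+') is unique to Eta (autapomorphy; uninformative for grouping).
Char. 6 (derived state '+') is shared by Gamma and Theta — a synapomorphy uniting that clade.
Only Alpha, Eta, Gamma, and Theta show the derived state '-' for Char. 7, supporting them as a clade.
Most parsimonious ingroup topology: (((Eta,Alpha),(Gamma,Theta)),Zeta).
The clade {Gamma, Theta} is supported by Char. 6: its derived state '+' occurs in exactly those taxa and in no other taxon (including the outgroup).

Char. 6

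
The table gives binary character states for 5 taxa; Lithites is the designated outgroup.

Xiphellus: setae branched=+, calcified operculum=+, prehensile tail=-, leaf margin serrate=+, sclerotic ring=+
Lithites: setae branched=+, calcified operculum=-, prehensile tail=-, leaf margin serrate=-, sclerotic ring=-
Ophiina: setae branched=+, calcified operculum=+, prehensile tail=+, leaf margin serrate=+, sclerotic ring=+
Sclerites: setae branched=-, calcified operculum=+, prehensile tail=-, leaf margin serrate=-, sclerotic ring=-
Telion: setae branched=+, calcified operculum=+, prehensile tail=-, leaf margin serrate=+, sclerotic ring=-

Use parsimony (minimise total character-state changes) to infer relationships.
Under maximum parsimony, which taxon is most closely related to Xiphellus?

Character polarity is set by the outgroup: the derived state is whichever differs from the outgroup's state, so for setae branched the derived state is '-', and for the remaining characters it is '+'.
setae branched: derived state '-' in Sclerites only — an autapomorphy, so it tells us nothing about relationships among taxa.
calcified operculum (derived state '+') is shared by all ingroup taxa — unites the whole ingroup.
prehensile tail: derived state '+' in Ophiina only — an autapomorphy, so it tells us nothing about relationships among taxa.
leaf margin serrate: derived state '+' in Ophiina, Telion, and Xiphellus only — synapomorphy for {Ophiina, Telion, Xiphellus}.
sclerotic ring: derived state '+' in Ophiina and Xiphellus only — synapomorphy for {Ophiina, Xiphellus}.
Most parsimonious ingroup topology: ((Telion,(Xiphellus,Ophiina)),Sclerites).
Xiphellus and Ophiina form a cherry on this tree, so they are sister taxa.

Ophiina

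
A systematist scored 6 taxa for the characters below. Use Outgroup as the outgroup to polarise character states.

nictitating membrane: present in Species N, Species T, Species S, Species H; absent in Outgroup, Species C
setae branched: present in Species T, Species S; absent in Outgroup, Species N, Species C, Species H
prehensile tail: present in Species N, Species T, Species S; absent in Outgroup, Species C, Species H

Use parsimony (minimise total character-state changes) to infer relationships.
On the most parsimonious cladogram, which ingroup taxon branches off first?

Species C

The outgroup has state 'absent' for every character, so 'present' is the derived state throughout.
nictitating membrane (derived state 'present') is shared by Species H, Species N, Species S, and Species T — a synapomorphy uniting that clade.
setae branched (derived state 'present') is shared by Species S and Species T — a synapomorphy uniting that clade.
prehensile tail: derived state 'present' in Species N, Species S, and Species T only — synapomorphy for {Species N, Species S, Species T}.
Most parsimonious ingroup topology: (((Species N,(Species T,Species S)),Species H),Species C).
Species C is sister to the clade containing all other ingroup taxa, so it is the earliest-diverging (most basal) ingroup lineage.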